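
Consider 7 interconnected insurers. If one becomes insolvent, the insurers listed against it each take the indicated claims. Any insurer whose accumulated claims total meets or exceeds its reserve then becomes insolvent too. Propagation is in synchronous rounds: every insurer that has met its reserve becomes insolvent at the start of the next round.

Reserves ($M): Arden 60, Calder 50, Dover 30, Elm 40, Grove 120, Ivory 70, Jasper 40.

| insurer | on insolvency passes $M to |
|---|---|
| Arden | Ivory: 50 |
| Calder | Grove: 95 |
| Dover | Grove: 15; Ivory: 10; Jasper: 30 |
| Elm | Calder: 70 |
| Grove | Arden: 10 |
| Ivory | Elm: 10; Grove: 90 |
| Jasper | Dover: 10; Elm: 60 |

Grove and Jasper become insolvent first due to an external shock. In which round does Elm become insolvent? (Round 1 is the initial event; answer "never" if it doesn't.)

Round 1 — Grove, Jasper become insolvent (initial).
  Arden: +10 → 10 < 60
  Dover: +10 → 10 < 30
  Elm: +60 → 60 ≥ 40
Round 2 — Elm becomes insolvent.
  Calder: +70 → 70 ≥ 50
Round 3 — Calder becomes insolvent.
No further insolvencies.

2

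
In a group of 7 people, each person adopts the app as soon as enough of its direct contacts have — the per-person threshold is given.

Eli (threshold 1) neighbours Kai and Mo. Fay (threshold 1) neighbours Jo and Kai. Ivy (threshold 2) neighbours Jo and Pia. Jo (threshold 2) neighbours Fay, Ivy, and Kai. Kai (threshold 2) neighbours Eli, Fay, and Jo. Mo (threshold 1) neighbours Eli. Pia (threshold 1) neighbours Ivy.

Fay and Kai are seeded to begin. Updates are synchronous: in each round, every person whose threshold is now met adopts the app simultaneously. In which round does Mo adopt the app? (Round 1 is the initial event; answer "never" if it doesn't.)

Round 1 — Fay, Kai adopt the app (initial).
Round 2 — checking thresholds:
  Eli: 1 of 2 neighbours ≥ 1, adopts the app.
  Jo: 2 of 3 neighbours ≥ 2, adopts the app.
Round 3 — checking thresholds:
  Ivy: 1 of 2 neighbours < 2, not yet.
  Mo: 1 of 1 neighbours ≥ 1, adopts the app.
Round 4 — no new adoptions; cascade stops.

3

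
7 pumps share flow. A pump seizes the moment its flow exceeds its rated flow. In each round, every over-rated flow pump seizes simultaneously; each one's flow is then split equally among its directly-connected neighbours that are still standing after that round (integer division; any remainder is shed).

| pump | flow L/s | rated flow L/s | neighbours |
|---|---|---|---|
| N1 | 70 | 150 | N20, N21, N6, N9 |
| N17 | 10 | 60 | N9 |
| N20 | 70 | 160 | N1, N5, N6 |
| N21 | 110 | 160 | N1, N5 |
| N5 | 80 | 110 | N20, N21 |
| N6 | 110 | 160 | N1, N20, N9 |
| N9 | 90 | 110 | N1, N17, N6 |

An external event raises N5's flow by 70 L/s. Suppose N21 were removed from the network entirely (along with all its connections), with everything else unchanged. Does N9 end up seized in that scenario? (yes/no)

With N21 removed:
Round 1 — N5 at 150 > 110. N5 seizes.
  N5 sheds 150 L/s to N20: 150 each.
    N20: 70+150 = 220 > 160
Round 2 — N20 seizes.
  N20 sheds 220 L/s to N1, N6: 110 each.
    N1: 70+110 = 180 > 150
    N6: 110+110 = 220 > 160
Round 3 — N1, N6 seize.
  N1 sheds 180 L/s to N9: 180 each.
    N9: 90+180 = 270 > 110
  N6 sheds 220 L/s to N9: 220 each.
    N9: 270+220 = 490 > 110
Round 4 — N9 seizes.
  N9 sheds 490 L/s to N17: 490 each.
    N17: 10+490 = 500 > 60
Round 5 — N17 seizes.
  N17 sheds 500 L/s: no online neighbours, lost.
No further seizures.

yes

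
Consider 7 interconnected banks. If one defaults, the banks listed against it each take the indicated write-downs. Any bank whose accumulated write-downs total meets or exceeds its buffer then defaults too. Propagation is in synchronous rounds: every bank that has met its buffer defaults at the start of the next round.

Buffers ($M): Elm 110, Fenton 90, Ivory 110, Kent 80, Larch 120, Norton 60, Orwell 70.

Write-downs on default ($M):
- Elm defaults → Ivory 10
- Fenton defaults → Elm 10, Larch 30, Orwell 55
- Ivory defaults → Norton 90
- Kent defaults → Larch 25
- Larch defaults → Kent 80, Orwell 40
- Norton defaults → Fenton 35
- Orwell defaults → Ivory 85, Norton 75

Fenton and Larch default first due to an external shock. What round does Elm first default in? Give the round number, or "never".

never

Round 1 — Fenton, Larch default (initial).
  Elm: +10 → 10 < 110
  Kent: +80 → 80 ≥ 80
  Orwell: +55+40 → 95 ≥ 70
Round 2 — Kent, Orwell default.
  Ivory: +85 → 85 < 110
  Norton: +75 → 75 ≥ 60
Round 3 — Norton defaults.
No further defaults.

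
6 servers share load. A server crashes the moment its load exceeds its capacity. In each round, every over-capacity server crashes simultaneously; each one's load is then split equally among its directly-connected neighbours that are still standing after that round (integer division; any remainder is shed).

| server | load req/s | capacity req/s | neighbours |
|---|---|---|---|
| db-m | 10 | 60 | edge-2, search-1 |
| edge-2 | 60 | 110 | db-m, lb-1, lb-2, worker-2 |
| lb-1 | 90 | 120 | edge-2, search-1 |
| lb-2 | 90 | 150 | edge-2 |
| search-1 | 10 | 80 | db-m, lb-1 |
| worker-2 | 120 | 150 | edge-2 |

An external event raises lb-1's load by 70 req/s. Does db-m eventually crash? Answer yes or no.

Round 1 — lb-1 at 160 > 120. lb-1 crashes.
  lb-1 sheds 160 req/s to edge-2, search-1: 80 each.
    edge-2: 60+80 = 140 > 110
    search-1: 10+80 = 90 > 80
Round 2 — edge-2, search-1 crash.
  edge-2 sheds 140 req/s to db-m, lb-2, worker-2: 46 each (2 lost).
    db-m: 10+46 = 56 ≤ 60
    lb-2: 90+46 = 136 ≤ 150
    worker-2: 120+46 = 166 > 150
  search-1 sheds 90 req/s to db-m: 90 each.
    db-m: 56+90 = 146 > 60
Round 3 — db-m, worker-2 crash.
  db-m sheds 146 req/s: no online neighbours, lost.
  worker-2 sheds 166 req/s: no online neighbours, lost.
No further crashes.

yes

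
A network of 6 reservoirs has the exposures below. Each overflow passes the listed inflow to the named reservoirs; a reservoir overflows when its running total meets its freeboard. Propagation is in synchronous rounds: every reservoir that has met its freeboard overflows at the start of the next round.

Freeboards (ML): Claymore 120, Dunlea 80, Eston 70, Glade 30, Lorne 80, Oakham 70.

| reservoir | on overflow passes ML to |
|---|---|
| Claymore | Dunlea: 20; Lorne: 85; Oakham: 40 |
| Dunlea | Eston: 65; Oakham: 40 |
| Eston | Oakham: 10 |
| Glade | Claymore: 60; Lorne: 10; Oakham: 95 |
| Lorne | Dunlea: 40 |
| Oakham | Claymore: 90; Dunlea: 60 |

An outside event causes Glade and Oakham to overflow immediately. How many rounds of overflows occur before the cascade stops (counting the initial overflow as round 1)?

Round 1 — Glade, Oakham overflow (initial).
  Claymore: +60+90 → 150 ≥ 120
  Dunlea: +60 → 60 < 80
  Lorne: +10 → 10 < 80
Round 2 — Claymore overflows.
  Dunlea: +20 → 80 ≥ 80
  Lorne: +85 → 95 ≥ 80
Round 3 — Dunlea, Lorne overflow.
  Eston: +65 → 65 < 70
No further overflows.

3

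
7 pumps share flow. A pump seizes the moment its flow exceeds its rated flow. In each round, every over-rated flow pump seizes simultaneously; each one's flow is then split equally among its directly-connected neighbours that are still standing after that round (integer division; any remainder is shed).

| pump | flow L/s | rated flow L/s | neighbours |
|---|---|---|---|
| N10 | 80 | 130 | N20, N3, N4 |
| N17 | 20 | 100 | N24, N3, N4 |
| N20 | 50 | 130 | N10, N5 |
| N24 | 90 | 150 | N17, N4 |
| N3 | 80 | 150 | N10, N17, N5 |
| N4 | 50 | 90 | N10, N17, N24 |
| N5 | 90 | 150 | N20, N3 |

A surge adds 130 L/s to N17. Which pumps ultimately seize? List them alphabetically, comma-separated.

Round 1 — N17 at 150 > 100. N17 seizes.
  N17 sheds 150 L/s to N24, N3, N4: 50 each.
    N24: 90+50 = 140 ≤ 150
    N3: 80+50 = 130 ≤ 150
    N4: 50+50 = 100 > 90
Round 2 — N4 seizes.
  N4 sheds 100 L/s to N10, N24: 50 each.
    N10: 80+50 = 130 ≤ 130
    N24: 140+50 = 190 > 150
Round 3 — N24 seizes.
  N24 sheds 190 L/s: no online neighbours, lost.
No further seizures.

N17, N24, N4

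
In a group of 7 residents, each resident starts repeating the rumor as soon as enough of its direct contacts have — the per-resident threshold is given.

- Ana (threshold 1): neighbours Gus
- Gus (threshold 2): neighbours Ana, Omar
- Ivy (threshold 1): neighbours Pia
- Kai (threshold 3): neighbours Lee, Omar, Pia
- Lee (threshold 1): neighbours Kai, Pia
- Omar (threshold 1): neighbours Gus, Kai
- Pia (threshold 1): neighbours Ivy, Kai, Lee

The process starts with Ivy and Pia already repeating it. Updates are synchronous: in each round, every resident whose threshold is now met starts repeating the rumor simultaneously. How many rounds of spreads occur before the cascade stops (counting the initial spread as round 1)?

Round 1 — Ivy, Pia start repeating the rumor (initial).
Round 2 — checking thresholds:
  Kai: 1 of 3 neighbours < 3, not yet.
  Lee: 1 of 2 neighbours ≥ 1, starts repeating the rumor.
Round 3 — no new spreads; cascade stops.

2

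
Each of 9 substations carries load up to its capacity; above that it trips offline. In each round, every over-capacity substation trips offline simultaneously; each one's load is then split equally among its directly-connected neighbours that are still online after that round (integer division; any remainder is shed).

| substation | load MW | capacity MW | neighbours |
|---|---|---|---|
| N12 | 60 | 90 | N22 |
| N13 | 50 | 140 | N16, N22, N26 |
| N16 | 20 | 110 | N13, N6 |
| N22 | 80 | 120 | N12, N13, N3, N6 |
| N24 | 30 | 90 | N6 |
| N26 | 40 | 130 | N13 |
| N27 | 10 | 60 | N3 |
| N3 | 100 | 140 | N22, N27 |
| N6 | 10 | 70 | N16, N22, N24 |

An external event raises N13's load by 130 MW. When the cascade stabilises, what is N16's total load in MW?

Round 1 — N13 at 180 > 140. N13 trips offline.
  N13 sheds 180 MW to N16, N22, N26: 60 each.
    N16: 20+60 = 80 ≤ 110
    N22: 80+60 = 140 > 120
    N26: 40+60 = 100 ≤ 130
Round 2 — N22 trips offline.
  N22 sheds 140 MW to N12, N3, N6: 46 each (2 lost).
    N12: 60+46 = 106 > 90
    N3: 100+46 = 146 > 140
    N6: 10+46 = 56 ≤ 70
Round 3 — N12, N3 trip offline.
  N12 sheds 106 MW: no online neighbours, lost.
  N3 sheds 146 MW to N27: 146 each.
    N27: 10+146 = 156 > 60
Round 4 — N27 trips offline.
  N27 sheds 156 MW: no online neighbours, lost.
No further trips.

80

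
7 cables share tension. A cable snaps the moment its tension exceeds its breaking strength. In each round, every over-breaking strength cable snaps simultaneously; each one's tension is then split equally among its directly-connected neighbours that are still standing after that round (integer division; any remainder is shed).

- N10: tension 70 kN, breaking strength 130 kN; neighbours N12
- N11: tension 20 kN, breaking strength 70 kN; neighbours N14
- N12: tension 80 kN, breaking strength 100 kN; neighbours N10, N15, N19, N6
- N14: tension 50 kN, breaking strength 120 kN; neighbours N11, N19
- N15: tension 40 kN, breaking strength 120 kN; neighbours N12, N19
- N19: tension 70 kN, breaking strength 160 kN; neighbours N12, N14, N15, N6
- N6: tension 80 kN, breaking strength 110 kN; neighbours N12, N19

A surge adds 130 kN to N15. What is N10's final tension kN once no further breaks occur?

Round 1 — N15 at 170 > 120. N15 snaps.
  N15 sheds 170 kN to N12, N19: 85 each.
    N12: 80+85 = 165 > 100
    N19: 70+85 = 155 ≤ 160
Round 2 — N12 snaps.
  N12 sheds 165 kN to N10, N19, N6: 55 each.
    N10: 70+55 = 125 ≤ 130
    N19: 155+55 = 210 > 160
    N6: 80+55 = 135 > 110
Round 3 — N19, N6 snap.
  N19 sheds 210 kN to N14: 210 each.
    N14: 50+210 = 260 > 120
  N6 sheds 135 kN: no online neighbours, lost.
Round 4 — N14 snaps.
  N14 sheds 260 kN to N11: 260 each.
    N11: 20+260 = 280 > 70
Round 5 — N11 snaps.
  N11 sheds 280 kN: no online neighbours, lost.
No further breaks.

125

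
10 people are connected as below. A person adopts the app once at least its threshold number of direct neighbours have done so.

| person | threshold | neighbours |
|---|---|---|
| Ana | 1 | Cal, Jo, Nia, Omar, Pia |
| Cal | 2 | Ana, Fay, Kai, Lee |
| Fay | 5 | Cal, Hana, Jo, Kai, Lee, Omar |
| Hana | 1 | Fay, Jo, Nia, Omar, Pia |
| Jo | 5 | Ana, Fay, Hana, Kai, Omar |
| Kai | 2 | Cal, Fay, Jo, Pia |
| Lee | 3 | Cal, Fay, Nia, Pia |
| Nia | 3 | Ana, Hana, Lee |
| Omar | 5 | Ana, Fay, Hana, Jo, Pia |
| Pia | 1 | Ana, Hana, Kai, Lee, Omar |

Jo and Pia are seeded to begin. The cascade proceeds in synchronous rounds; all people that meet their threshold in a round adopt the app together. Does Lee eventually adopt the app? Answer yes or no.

no

Round 1 — Jo, Pia adopt the app (initial).
Round 2 — checking thresholds:
  Ana: 2 of 5 neighbours ≥ 1, adopts the app.
  Fay: 1 of 6 neighbours < 5, below threshold.
  Hana: 2 of 5 neighbours ≥ 1, adopts the app.
  Kai: 2 of 4 neighbours ≥ 2, adopts the app.
  Lee: 1 of 4 neighbours < 3, below threshold.
  Omar: 2 of 5 neighbours < 5, below threshold.
Round 3 — checking thresholds:
  Cal: 2 of 4 neighbours ≥ 2, adopts the app.
  Fay: 3 of 6 neighbours < 5, below threshold.
  Lee: 1 of 4 neighbours < 3, below threshold.
  Nia: 2 of 3 neighbours < 3, below threshold.
  Omar: 4 of 5 neighbours < 5, below threshold.
Round 4 — no new adoptions; cascade stops.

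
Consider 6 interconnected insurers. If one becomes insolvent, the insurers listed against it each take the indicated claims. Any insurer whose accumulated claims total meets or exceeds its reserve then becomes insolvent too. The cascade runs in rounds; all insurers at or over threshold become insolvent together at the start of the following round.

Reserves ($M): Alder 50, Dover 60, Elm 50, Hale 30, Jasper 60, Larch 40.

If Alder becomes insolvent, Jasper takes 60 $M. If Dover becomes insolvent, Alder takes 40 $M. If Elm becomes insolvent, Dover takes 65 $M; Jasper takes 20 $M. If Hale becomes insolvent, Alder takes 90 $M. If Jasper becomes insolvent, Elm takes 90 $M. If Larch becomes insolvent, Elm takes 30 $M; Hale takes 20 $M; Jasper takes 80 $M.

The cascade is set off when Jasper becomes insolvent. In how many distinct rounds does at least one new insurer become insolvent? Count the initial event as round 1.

3

Round 1 — Jasper becomes insolvent (initial).
  Elm: +90 → 90 ≥ 50
Round 2 — Elm becomes insolvent.
  Dover: +65 → 65 ≥ 60
Round 3 — Dover becomes insolvent.
  Alder: +40 → 40 < 50
No further insolvencies.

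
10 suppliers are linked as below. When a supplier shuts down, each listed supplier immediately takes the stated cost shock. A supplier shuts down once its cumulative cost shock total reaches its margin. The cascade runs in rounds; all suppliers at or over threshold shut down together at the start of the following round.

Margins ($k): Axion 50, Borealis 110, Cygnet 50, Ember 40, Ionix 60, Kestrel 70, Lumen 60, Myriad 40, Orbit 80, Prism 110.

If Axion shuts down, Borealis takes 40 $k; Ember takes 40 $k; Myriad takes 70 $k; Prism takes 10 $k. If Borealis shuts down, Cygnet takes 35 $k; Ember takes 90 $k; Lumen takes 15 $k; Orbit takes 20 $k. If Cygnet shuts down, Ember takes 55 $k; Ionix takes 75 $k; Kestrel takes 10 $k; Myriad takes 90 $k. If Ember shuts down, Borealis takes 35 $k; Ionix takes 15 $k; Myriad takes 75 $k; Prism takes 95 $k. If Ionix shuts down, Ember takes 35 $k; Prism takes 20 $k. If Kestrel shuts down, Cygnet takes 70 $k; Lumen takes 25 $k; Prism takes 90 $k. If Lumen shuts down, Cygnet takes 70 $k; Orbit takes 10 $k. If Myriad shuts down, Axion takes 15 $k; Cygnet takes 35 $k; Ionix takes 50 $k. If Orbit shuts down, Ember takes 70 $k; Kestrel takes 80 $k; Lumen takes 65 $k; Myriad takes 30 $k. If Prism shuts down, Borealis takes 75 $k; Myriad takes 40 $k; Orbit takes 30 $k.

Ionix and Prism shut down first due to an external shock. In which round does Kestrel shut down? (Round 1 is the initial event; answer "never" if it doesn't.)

Round 1 — Ionix, Prism shut down (initial).
  Borealis: +75 → 75 < 110
  Ember: +35 → 35 < 40
  Myriad: +40 → 40 ≥ 40
  Orbit: +30 → 30 < 80
Round 2 — Myriad shuts down.
  Axion: +15 → 15 < 50
  Cygnet: +35 → 35 < 50
No further shutdowns.

never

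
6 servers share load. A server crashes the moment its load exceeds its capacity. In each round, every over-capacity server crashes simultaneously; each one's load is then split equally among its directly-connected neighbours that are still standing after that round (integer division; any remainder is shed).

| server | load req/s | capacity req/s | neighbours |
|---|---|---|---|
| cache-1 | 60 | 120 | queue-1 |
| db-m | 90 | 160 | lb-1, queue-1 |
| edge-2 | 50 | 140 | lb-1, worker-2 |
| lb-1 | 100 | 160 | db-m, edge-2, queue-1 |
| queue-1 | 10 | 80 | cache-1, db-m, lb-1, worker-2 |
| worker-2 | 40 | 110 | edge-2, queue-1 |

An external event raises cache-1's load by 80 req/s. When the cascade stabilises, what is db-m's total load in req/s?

140

Round 1 — cache-1 at 140 > 120. cache-1 crashes.
  cache-1 sheds 140 req/s to queue-1: 140 each.
    queue-1: 10+140 = 150 > 80
Round 2 — queue-1 crashes.
  queue-1 sheds 150 req/s to db-m, lb-1, worker-2: 50 each.
    db-m: 90+50 = 140 ≤ 160
    lb-1: 100+50 = 150 ≤ 160
    worker-2: 40+50 = 90 ≤ 110
No further crashes.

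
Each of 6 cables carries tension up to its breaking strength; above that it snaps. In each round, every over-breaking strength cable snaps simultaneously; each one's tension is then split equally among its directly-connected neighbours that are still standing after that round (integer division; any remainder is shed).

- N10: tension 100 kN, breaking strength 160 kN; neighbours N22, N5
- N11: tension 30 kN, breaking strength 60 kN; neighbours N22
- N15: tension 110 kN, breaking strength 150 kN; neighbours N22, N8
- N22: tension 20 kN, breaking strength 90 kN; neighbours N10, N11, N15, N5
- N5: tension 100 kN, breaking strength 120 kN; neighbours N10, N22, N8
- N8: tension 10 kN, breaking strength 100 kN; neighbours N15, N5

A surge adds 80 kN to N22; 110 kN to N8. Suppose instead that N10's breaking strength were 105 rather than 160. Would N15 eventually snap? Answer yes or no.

yes

With N10's breaking strength at 105:
Round 1 — N22 at 100 > 90; N8 at 120 > 100. N22, N8 snap.
  N22 sheds 100 kN to N10, N11, N15, N5: 25 each.
    N10: 100+25 = 125 > 105
    N11: 30+25 = 55 ≤ 60
    N15: 110+25 = 135 ≤ 150
    N5: 100+25 = 125 > 120
  N8 sheds 120 kN to N15, N5: 60 each.
    N15: 135+60 = 195 > 150
    N5: 125+60 = 185 > 120
Round 2 — N10, N15, N5 snap.
  N10 sheds 125 kN: no online neighbours, lost.
  N15 sheds 195 kN: no online neighbours, lost.
  N5 sheds 185 kN: no online neighbours, lost.
No further breaks.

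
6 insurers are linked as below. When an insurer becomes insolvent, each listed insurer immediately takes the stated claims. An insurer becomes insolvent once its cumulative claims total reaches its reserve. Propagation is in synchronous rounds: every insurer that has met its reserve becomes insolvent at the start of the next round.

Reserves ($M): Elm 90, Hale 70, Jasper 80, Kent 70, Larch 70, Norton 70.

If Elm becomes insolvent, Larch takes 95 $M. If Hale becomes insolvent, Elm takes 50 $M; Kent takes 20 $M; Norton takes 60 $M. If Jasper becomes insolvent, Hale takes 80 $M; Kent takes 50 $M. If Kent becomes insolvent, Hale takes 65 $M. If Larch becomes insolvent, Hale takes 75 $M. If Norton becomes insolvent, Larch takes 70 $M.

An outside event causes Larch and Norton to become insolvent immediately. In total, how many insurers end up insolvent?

Round 1 — Larch, Norton become insolvent (initial).
  Hale: +75 → 75 ≥ 70
Round 2 — Hale becomes insolvent.
  Elm: +50 → 50 < 90
  Kent: +20 → 20 < 70
No further insolvencies.

3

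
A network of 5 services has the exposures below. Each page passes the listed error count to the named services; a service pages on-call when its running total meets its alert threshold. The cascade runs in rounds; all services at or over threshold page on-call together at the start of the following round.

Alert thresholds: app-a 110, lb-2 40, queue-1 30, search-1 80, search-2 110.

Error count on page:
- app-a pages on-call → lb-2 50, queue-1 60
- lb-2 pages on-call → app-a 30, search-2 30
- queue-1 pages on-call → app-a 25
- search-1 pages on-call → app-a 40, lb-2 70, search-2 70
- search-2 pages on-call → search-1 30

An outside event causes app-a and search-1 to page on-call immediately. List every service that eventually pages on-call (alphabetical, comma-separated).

app-a, lb-2, queue-1, search-1

Round 1 — app-a, search-1 page on-call (initial).
  lb-2: +50+70 → 120 ≥ 40
  queue-1: +60 → 60 ≥ 30
  search-2: +70 → 70 < 110
Round 2 — lb-2, queue-1 page on-call.
  search-2: +30 → 100 < 110
No further pages.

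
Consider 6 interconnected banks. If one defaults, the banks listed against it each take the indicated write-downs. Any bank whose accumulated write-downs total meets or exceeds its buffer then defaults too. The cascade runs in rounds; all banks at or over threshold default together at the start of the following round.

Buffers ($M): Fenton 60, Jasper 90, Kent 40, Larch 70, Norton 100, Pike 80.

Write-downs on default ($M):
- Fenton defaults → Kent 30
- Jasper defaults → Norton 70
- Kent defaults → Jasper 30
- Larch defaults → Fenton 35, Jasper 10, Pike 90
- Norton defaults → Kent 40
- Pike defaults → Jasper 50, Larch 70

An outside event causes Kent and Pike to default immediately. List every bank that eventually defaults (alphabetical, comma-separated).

Jasper, Kent, Larch, Pike

Round 1 — Kent, Pike default (initial).
  Jasper: +30+50 → 80 < 90
  Larch: +70 → 70 ≥ 70
Round 2 — Larch defaults.
  Fenton: +35 → 35 < 60
  Jasper: +10 → 90 ≥ 90
Round 3 — Jasper defaults.
  Norton: +70 → 70 < 100
No further defaults.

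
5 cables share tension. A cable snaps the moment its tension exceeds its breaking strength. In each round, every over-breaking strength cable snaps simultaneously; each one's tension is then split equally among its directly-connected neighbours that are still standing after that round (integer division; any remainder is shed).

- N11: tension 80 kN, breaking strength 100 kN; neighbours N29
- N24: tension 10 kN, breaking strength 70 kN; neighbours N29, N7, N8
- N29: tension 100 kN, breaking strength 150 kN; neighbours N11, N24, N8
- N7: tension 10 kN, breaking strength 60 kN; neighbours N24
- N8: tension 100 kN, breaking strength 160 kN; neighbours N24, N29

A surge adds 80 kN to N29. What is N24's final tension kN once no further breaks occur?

70

Round 1 — N29 at 180 > 150. N29 snaps.
  N29 sheds 180 kN to N11, N24, N8: 60 each.
    N11: 80+60 = 140 > 100
    N24: 10+60 = 70 ≤ 70
    N8: 100+60 = 160 ≤ 160
Round 2 — N11 snaps.
  N11 sheds 140 kN: no online neighbours, lost.
No further breaks.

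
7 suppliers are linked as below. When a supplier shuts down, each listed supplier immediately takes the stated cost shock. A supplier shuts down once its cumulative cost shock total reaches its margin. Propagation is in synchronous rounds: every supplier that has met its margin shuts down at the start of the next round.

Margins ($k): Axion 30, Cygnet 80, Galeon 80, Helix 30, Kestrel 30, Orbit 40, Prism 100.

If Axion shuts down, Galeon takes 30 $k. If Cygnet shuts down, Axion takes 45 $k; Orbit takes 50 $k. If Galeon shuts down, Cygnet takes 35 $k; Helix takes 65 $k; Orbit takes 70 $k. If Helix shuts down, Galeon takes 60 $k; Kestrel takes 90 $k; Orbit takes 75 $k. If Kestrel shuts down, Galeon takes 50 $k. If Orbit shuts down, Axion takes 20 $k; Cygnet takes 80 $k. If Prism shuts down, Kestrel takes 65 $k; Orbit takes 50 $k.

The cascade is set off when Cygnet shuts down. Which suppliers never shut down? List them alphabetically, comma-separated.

Galeon, Helix, Kestrel, Prism

Round 1 — Cygnet shuts down (initial).
  Axion: +45 → 45 ≥ 30
  Orbit: +50 → 50 ≥ 40
Round 2 — Axion, Orbit shut down.
  Galeon: +30 → 30 < 80
No further shutdowns.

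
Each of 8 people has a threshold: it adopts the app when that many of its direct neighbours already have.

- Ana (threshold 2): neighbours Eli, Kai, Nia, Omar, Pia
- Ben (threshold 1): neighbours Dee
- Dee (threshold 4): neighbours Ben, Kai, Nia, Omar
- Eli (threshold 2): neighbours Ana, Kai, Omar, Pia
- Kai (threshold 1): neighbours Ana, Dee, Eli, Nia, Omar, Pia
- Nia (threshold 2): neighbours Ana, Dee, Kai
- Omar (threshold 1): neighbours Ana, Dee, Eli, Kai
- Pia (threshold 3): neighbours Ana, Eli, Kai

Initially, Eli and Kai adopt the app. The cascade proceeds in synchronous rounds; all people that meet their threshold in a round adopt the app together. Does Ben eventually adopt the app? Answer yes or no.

Round 1 — Eli, Kai adopt the app (initial).
Round 2 — checking thresholds:
  Ana: 2 of 5 neighbours ≥ 2, adopts the app.
  Dee: 1 of 4 neighbours < 4, holds.
  Nia: 1 of 3 neighbours < 2, holds.
  Omar: 2 of 4 neighbours ≥ 1, adopts the app.
  Pia: 2 of 3 neighbours < 3, holds.
Round 3 — checking thresholds:
  Dee: 2 of 4 neighbours < 4, holds.
  Nia: 2 of 3 neighbours ≥ 2, adopts the app.
  Pia: 3 of 3 neighbours ≥ 3, adopts the app.
Round 4 — no new adoptions; cascade stops.

no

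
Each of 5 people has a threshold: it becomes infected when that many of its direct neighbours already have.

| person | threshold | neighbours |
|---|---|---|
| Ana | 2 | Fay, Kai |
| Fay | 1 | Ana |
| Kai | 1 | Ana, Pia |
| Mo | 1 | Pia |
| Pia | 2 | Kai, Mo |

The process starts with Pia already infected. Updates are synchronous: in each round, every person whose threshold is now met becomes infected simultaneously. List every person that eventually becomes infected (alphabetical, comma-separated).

Kai, Mo, Pia

Round 1 — Pia becomes infected (initial).
Round 2 — checking thresholds:
  Kai: 1 of 2 neighbours ≥ 1, becomes infected.
  Mo: 1 of 1 neighbours ≥ 1, becomes infected.
Round 3 — no new infections; cascade stops.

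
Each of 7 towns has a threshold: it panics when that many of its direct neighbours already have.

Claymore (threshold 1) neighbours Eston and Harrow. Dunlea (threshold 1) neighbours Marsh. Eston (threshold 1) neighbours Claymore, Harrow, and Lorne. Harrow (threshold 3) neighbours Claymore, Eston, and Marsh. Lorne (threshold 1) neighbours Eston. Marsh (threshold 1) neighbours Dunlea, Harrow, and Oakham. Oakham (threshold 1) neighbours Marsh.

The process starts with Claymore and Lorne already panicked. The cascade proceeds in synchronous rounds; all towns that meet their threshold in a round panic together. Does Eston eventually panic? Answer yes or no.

Round 1 — Claymore, Lorne panic (initial).
Round 2 — checking thresholds:
  Eston: 2 of 3 neighbours ≥ 1, panics.
  Harrow: 1 of 3 neighbours < 3, below threshold.
Round 3 — no new panics; cascade stops.

yes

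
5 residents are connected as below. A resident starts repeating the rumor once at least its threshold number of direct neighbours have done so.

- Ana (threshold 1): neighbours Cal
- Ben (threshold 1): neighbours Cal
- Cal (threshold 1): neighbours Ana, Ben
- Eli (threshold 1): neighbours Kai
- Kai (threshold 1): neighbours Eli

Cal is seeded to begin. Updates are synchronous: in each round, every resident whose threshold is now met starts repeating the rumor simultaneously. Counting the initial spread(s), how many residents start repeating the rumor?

Round 1 — Cal starts repeating the rumor (initial).
Round 2 — checking thresholds:
  Ana: 1 of 1 neighbours ≥ 1, starts repeating the rumor.
  Ben: 1 of 1 neighbours ≥ 1, starts repeating the rumor.
Round 3 — no new spreads; cascade stops.

3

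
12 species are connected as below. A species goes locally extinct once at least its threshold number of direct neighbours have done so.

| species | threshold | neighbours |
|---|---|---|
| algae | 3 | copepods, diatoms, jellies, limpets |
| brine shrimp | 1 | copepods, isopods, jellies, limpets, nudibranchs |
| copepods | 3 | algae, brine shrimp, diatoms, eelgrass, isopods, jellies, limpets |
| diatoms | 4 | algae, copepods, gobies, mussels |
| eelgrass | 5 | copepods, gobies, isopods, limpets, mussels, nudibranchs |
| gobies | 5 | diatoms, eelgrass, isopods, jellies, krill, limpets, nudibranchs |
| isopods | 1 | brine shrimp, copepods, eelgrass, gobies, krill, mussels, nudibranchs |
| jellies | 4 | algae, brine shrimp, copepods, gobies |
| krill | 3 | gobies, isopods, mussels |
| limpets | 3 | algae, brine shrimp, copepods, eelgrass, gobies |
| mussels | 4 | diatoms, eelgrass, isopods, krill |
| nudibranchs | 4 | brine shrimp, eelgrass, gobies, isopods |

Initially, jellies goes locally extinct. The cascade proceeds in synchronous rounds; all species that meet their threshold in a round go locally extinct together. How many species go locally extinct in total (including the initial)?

Round 1 — jellies goes locally extinct (initial).
Round 2 — checking thresholds:
  algae: 1 of 4 neighbours < 3, holds.
  brine shrimp: 1 of 5 neighbours ≥ 1, goes locally extinct.
  copepods: 1 of 7 neighbours < 3, holds.
  gobies: 1 of 7 neighbours < 5, holds.
Round 3 — checking thresholds:
  algae: 1 of 4 neighbours < 3, holds.
  copepods: 2 of 7 neighbours < 3, holds.
  gobies: 1 of 7 neighbours < 5, holds.
  isopods: 1 of 7 neighbours ≥ 1, goes locally extinct.
  limpets: 1 of 5 neighbours < 3, holds.
  nudibranchs: 1 of 4 neighbours < 4, holds.
Round 4 — checking thresholds:
  algae: 1 of 4 neighbours < 3, holds.
  copepods: 3 of 7 neighbours ≥ 3, goes locally extinct.
  eelgrass: 1 of 6 neighbours < 5, holds.
  gobies: 2 of 7 neighbours < 5, holds.
  krill: 1 of 3 neighbours < 3, holds.
  limpets: 1 of 5 neighbours < 3, holds.
  mussels: 1 of 4 neighbours < 4, holds.
  nudibranchs: 2 of 4 neighbours < 4, holds.
Round 5 — no new extinctions; cascade stops.

4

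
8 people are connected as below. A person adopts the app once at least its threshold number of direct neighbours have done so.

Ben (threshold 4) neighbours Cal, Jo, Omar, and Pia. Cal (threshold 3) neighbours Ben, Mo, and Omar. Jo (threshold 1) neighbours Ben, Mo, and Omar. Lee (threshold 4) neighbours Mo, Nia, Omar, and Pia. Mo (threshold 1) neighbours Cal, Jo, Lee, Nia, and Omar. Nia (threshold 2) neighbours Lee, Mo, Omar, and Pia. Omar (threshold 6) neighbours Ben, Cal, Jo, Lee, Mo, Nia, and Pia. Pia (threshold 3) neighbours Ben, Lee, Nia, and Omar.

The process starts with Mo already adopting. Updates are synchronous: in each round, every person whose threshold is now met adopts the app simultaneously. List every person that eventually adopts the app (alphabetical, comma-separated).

Round 1 — Mo adopts the app (initial).
Round 2 — checking thresholds:
  Cal: 1 of 3 neighbours < 3, holds.
  Jo: 1 of 3 neighbours ≥ 1, adopts the app.
  Lee: 1 of 4 neighbours < 4, holds.
  Nia: 1 of 4 neighbours < 2, holds.
  Omar: 1 of 7 neighbours < 6, holds.
Round 3 — no new adoptions; cascade stops.

Jo, Mo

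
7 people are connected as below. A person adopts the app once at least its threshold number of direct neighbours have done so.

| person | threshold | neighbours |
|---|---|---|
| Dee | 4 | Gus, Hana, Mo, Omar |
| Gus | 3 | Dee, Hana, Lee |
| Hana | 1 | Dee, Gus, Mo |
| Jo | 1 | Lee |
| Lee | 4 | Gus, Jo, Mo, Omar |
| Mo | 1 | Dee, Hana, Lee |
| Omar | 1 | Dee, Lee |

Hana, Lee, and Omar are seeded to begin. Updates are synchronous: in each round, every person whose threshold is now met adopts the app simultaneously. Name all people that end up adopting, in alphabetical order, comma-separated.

Hana, Jo, Lee, Mo, Omar

Round 1 — Hana, Lee, Omar adopt the app (initial).
Round 2 — checking thresholds:
  Dee: 2 of 4 neighbours < 4, holds.
  Gus: 2 of 3 neighbours < 3, holds.
  Jo: 1 of 1 neighbours ≥ 1, adopts the app.
  Mo: 2 of 3 neighbours ≥ 1, adopts the app.
Round 3 — no new adoptions; cascade stops.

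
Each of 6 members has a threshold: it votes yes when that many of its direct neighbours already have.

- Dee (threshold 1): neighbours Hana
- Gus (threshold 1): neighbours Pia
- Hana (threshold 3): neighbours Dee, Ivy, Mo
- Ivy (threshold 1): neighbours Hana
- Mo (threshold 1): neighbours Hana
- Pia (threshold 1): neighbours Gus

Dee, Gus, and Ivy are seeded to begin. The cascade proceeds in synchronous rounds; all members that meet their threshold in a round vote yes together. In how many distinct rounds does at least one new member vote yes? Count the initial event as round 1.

Round 1 — Dee, Gus, Ivy vote yes (initial).
Round 2 — checking thresholds:
  Hana: 2 of 3 neighbours < 3, holds.
  Pia: 1 of 1 neighbours ≥ 1, votes yes.
Round 3 — no new yes votes; cascade stops.

2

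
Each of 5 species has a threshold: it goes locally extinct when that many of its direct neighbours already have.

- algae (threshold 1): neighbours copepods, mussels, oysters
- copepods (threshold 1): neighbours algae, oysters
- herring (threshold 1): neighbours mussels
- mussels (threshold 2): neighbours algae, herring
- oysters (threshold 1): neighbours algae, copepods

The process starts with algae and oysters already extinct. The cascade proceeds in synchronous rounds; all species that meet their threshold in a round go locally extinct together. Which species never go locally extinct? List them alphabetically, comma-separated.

Round 1 — algae, oysters go locally extinct (initial).
Round 2 — checking thresholds:
  copepods: 2 of 2 neighbours ≥ 1, goes locally extinct.
  mussels: 1 of 2 neighbours < 2, not yet.
Round 3 — no new extinctions; cascade stops.

herring, mussels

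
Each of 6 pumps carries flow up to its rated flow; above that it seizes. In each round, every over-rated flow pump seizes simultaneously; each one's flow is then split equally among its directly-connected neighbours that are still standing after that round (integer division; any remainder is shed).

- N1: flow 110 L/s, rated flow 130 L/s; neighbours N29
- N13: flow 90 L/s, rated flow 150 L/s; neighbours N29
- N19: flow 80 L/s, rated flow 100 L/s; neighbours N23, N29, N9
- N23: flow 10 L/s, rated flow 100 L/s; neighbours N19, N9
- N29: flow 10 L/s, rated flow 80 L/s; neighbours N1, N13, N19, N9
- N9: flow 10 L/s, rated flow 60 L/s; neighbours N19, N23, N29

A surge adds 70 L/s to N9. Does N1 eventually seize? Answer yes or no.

yes

Round 1 — N9 at 80 > 60. N9 seizes.
  N9 sheds 80 L/s to N19, N23, N29: 26 each (2 lost).
    N19: 80+26 = 106 > 100
    N23: 10+26 = 36 ≤ 100
    N29: 10+26 = 36 ≤ 80
Round 2 — N19 seizes.
  N19 sheds 106 L/s to N23, N29: 53 each.
    N23: 36+53 = 89 ≤ 100
    N29: 36+53 = 89 > 80
Round 3 — N29 seizes.
  N29 sheds 89 L/s to N1, N13: 44 each (1 lost).
    N1: 110+44 = 154 > 130
    N13: 90+44 = 134 ≤ 150
Round 4 — N1 seizes.
  N1 sheds 154 L/s: no online neighbours, lost.
No further seizures.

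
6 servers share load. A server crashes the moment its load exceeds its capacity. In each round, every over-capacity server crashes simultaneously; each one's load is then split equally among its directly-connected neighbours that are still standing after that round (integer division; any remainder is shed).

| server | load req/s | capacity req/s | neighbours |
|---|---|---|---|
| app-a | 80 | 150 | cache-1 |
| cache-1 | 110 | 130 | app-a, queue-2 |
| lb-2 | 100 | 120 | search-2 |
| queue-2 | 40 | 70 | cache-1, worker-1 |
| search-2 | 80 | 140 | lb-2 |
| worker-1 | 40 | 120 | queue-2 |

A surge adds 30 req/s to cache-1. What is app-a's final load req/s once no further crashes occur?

Round 1 — cache-1 at 140 > 130. cache-1 crashes.
  cache-1 sheds 140 req/s to app-a, queue-2: 70 each.
    app-a: 80+70 = 150 ≤ 150
    queue-2: 40+70 = 110 > 70
Round 2 — queue-2 crashes.
  queue-2 sheds 110 req/s to worker-1: 110 each.
    worker-1: 40+110 = 150 > 120
Round 3 — worker-1 crashes.
  worker-1 sheds 150 req/s: no online neighbours, lost.
No further crashes.

150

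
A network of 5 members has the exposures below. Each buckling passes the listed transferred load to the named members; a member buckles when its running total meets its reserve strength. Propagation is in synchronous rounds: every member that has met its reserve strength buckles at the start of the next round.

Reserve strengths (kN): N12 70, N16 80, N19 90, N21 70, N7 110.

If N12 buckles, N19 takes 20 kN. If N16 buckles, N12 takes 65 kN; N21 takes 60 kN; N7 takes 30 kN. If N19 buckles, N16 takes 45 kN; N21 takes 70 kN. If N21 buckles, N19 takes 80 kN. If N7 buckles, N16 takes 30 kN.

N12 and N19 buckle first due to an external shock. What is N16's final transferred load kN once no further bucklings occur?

45

Round 1 — N12, N19 buckle (initial).
  N16: +45 → 45 < 80
  N21: +70 → 70 ≥ 70
Round 2 — N21 buckles.
No further bucklings.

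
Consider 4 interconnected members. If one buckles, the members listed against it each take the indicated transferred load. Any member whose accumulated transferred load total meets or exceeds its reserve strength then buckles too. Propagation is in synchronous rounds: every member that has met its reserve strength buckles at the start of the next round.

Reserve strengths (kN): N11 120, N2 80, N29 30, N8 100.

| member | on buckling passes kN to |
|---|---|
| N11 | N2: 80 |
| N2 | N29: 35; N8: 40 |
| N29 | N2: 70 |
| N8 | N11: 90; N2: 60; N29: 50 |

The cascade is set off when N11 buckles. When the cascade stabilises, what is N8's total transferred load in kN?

40

Round 1 — N11 buckles (initial).
  N2: +80 → 80 ≥ 80
Round 2 — N2 buckles.
  N29: +35 → 35 ≥ 30
  N8: +40 → 40 < 100
Round 3 — N29 buckles.
No further bucklings.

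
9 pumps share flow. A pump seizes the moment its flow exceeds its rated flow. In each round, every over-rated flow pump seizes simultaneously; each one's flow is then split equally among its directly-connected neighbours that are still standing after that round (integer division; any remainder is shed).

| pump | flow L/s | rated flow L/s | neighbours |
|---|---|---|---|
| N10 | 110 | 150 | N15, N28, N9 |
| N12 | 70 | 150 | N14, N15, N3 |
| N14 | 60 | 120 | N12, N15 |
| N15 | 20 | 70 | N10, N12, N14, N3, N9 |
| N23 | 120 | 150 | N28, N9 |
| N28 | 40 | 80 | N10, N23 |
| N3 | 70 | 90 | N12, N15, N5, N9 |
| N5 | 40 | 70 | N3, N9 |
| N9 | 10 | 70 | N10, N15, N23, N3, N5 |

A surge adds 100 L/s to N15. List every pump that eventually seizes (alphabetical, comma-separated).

N10, N15, N23, N28, N3, N5, N9

Round 1 — N15 at 120 > 70. N15 seizes.
  N15 sheds 120 L/s to N10, N12, N14, N3, N9: 24 each.
    N10: 110+24 = 134 ≤ 150
    N12: 70+24 = 94 ≤ 150
    N14: 60+24 = 84 ≤ 120
    N3: 70+24 = 94 > 90
    N9: 10+24 = 34 ≤ 70
Round 2 — N3 seizes.
  N3 sheds 94 L/s to N12, N5, N9: 31 each (1 lost).
    N12: 94+31 = 125 ≤ 150
    N5: 40+31 = 71 > 70
    N9: 34+31 = 65 ≤ 70
Round 3 — N5 seizes.
  N5 sheds 71 L/s to N9: 71 each.
    N9: 65+71 = 136 > 70
Round 4 — N9 seizes.
  N9 sheds 136 L/s to N10, N23: 68 each.
    N10: 134+68 = 202 > 150
    N23: 120+68 = 188 > 150
Round 5 — N10, N23 seize.
  N10 sheds 202 L/s to N28: 202 each.
    N28: 40+202 = 242 > 80
  N23 sheds 188 L/s to N28: 188 each.
    N28: 242+188 = 430 > 80
Round 6 — N28 seizes.
  N28 sheds 430 L/s: no online neighbours, lost.
No further seizures.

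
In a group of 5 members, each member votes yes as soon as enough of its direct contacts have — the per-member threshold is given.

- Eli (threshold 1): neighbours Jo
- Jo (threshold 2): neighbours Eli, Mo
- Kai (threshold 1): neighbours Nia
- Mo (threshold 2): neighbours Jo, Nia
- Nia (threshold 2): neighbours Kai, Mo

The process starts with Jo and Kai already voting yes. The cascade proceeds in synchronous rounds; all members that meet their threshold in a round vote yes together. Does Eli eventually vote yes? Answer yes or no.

yes

Round 1 — Jo, Kai vote yes (initial).
Round 2 — checking thresholds:
  Eli: 1 of 1 neighbours ≥ 1, votes yes.
  Mo: 1 of 2 neighbours < 2, holds.
  Nia: 1 of 2 neighbours < 2, holds.
Round 3 — no new yes votes; cascade stops.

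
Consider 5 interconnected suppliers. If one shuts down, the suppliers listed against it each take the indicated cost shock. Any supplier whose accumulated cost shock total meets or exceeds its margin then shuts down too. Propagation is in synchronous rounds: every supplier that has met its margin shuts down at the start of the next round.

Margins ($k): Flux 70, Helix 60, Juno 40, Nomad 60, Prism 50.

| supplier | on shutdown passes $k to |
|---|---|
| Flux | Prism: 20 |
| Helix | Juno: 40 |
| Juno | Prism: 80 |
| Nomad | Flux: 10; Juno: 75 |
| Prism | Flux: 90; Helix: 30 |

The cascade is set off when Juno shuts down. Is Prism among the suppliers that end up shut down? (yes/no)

Round 1 — Juno shuts down (initial).
  Prism: +80 → 80 ≥ 50
Round 2 — Prism shuts down.
  Flux: +90 → 90 ≥ 70
  Helix: +30 → 30 < 60
Round 3 — Flux shuts down.
No further shutdowns.

yes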